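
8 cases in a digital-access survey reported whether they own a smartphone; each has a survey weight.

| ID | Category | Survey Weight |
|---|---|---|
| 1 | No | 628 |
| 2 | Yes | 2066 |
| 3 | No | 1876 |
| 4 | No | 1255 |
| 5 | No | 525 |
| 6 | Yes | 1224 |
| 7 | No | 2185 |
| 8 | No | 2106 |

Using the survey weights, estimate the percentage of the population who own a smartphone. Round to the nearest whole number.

28

Sum of weights for 'Yes' = 2066 + 1224 = 3290
Total weight = 628 + 2066 + 1876 + 1255 + 525 + 1224 + 2185 + 2106 = 11865
Weighted proportion = 3290 / 11865 = 0.27728614 → 27.728614%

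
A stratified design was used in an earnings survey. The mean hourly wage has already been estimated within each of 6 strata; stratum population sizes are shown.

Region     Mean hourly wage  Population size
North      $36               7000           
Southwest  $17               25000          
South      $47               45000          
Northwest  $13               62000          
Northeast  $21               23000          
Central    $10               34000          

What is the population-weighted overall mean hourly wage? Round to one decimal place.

Σ Nₕ·x̄ₕ = 36×7000 + 17×25000 + 47×45000 + 13×62000 + 21×23000 + 10×34000
  = 4421000
Σ Nₕ = 7000 + 25000 + 45000 + 62000 + 23000 + 34000 = 196000
Overall mean = 4421000 / 196000 = 22.556122

22.6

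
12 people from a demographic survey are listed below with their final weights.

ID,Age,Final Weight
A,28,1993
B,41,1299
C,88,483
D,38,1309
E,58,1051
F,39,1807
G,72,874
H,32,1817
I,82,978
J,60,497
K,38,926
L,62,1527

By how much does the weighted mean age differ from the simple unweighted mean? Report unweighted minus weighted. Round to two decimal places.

5.53

Unweighted sum = 28 + 41 + 88 + 38 + 58 + 39 + 72 + 32 + 82 + 60 + 38 + 62 = 638
Unweighted mean = 638 / 12 = 53.166667
Weighted sum = 28×1993 + 41×1299 + 88×483 + 38×1309 + 58×1051 + 39×1807 + 72×874 + 32×1817 + 82×978 + 60×497 + 38×926 + 62×1527
  = 55804 + 53259 + 42504 + 49742 + 60958 + 70473 + 62928 + 58144 + 80196 + 29820 + 35188 + 94674 = 693690
Sum of weights = 1993 + 1299 + 483 + 1309 + 1051 + 1807 + 874 + 1817 + 978 + 497 + 926 + 1527 = 14561
Weighted mean = 693690 / 14561 = 47.640272
Difference (unweighted minus weighted) = 5.5263947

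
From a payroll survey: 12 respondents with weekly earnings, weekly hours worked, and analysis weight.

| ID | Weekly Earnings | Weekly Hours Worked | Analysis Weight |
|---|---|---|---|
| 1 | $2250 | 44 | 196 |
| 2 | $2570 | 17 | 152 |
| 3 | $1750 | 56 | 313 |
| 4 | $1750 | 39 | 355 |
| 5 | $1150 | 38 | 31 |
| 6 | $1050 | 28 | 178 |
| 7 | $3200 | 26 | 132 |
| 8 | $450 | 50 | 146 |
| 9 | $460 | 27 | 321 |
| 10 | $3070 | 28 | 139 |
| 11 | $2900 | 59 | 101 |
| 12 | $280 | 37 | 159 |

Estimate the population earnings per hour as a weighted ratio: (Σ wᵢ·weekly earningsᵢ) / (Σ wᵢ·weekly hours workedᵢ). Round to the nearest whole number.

43

Σ wᵢ·y = 2250×196 + 2570×152 + 1750×313 + 1750×355 + 1150×31 + 1050×178 + 3200×132 + 450×146 + 460×321 + 3070×139 + 2900×101 + 280×159
  = 441000 + 390640 + 547750 + 621250 + 35650 + 186900 + 422400 + 65700 + 147660 + 426730 + 292900 + 44520 = 3623100
Σ wᵢ·x = 44×196 + 17×152 + 56×313 + 39×355 + 38×31 + 28×178 + 26×132 + 50×146 + 27×321 + 28×139 + 59×101 + 37×159
  = 83876
Ratio = 3623100 / 83876 = 43.195908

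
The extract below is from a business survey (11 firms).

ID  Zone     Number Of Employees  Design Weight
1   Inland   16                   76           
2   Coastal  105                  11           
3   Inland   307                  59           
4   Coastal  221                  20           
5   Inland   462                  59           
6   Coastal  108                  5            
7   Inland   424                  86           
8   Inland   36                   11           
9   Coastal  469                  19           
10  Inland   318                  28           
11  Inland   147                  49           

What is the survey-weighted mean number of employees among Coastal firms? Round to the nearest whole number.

Coastal rows: 2, 4, 6, 9
Weighted sum = 105×11 + 221×20 + 108×5 + 469×19
  = 1155 + 4420 + 540 + 8911 = 15026
Sum of weights = 11 + 20 + 5 + 19 = 55
Weighted mean = 15026 / 55 = 273.2

273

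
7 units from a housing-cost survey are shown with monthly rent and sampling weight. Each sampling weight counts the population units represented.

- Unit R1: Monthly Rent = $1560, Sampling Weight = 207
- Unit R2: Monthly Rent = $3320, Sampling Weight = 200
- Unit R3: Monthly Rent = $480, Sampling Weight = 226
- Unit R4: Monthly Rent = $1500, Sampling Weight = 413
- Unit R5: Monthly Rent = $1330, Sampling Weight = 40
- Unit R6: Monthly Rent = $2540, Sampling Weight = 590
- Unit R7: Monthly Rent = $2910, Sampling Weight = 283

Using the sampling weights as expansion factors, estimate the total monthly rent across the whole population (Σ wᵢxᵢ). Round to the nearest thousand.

4090000

Weighted total = 1560×207 + 3320×200 + 480×226 + 1500×413 + 1330×40 + 2540×590 + 2910×283
  = 322920 + 664000 + 108480 + 619500 + 53200 + 1498600 + 823530 = 4090230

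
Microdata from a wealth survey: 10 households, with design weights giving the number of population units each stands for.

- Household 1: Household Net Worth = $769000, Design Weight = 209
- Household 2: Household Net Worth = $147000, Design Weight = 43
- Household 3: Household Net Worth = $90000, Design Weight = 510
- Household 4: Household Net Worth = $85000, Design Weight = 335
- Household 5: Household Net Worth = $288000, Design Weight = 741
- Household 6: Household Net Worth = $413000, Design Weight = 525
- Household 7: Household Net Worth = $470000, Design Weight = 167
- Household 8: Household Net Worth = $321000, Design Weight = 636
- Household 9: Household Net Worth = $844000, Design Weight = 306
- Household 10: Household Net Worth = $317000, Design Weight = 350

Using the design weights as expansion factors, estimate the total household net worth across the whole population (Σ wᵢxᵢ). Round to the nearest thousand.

1323510000

Weighted total = 769000×209 + 147000×43 + 90000×510 + 85000×335 + 288000×741 + 413000×525 + 470000×167 + 321000×636 + 844000×306 + 317000×350
  = 160721000 + 6321000 + 45900000 + 28475000 + 213408000 + 216825000 + 78490000 + 204156000 + 258264000 + 110950000 = 1323510000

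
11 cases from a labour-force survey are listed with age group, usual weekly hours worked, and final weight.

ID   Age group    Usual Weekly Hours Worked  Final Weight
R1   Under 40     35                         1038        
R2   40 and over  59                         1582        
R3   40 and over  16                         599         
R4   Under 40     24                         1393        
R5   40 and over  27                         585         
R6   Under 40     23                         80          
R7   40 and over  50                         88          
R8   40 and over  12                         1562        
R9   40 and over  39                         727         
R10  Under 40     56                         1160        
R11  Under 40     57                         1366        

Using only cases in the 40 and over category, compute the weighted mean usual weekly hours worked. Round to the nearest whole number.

33

40 and over rows: R2, R3, R5, R7, R8, R9
Weighted sum = 59×1582 + 16×599 + 27×585 + 50×88 + 12×1562 + 39×727
  = 93338 + 9584 + 15795 + 4400 + 18744 + 28353 = 170214
Sum of weights = 1582 + 599 + 585 + 88 + 1562 + 727 = 5143
Weighted mean = 170214 / 5143 = 33.096247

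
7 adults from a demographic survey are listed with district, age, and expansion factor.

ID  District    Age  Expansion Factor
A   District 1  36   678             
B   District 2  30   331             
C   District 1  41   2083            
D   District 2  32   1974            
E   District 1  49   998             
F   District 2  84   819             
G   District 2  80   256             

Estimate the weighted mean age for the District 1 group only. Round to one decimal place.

District 1 rows: A, C, E
Weighted sum = 36×678 + 41×2083 + 49×998
  = 24408 + 85403 + 48902 = 158713
Sum of weights = 678 + 2083 + 998 = 3759
Weighted mean = 158713 / 3759 = 42.222134

42.2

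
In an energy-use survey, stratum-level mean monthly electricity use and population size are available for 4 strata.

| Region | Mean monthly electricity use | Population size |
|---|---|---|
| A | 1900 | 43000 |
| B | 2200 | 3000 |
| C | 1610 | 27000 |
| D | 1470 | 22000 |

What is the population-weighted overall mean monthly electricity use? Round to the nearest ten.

1730

Σ Nₕ·x̄ₕ = 1900×43000 + 2200×3000 + 1610×27000 + 1470×22000
  = 81700000 + 6600000 + 43470000 + 32340000 = 164110000
Σ Nₕ = 43000 + 3000 + 27000 + 22000 = 95000
Overall mean = 164110000 / 95000 = 1727.4737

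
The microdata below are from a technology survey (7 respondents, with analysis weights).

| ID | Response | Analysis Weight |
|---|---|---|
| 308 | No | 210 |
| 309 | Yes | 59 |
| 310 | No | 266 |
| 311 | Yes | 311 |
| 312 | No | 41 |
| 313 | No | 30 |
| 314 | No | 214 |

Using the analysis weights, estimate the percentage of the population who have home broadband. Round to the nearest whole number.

Sum of weights for 'Yes' = 59 + 311 = 370
Total weight = 210 + 59 + 266 + 311 + 41 + 30 + 214 = 1131
Weighted proportion = 370 / 1131 = 0.32714412 → 32.714412%

33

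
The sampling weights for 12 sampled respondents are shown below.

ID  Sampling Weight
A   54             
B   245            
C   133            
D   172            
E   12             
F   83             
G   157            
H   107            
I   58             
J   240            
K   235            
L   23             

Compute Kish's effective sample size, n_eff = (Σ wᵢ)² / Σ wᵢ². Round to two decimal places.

8.54

Σ wᵢ = 54 + 245 + 133 + 172 + 12 + 83 + 157 + 107 + 58 + 240 + 235 + 23 = 1519
Σ wᵢ² = 270063
n_eff = 1519² / 270063 = 2307361 / 270063 = 8.5437879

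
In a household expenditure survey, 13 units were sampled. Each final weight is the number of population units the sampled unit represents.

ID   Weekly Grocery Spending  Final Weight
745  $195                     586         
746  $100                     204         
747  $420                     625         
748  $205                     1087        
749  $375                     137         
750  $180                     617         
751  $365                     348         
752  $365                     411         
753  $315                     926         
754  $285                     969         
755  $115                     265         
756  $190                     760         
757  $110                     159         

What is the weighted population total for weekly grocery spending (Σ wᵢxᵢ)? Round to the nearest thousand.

1820000

Weighted total = 1819695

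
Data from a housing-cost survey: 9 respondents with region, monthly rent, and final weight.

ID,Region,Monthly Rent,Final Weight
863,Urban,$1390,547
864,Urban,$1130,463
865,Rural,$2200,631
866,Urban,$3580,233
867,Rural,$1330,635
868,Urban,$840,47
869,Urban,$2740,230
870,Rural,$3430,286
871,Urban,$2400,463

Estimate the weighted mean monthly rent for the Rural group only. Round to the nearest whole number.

2071

Rural rows: 865, 867, 870
Weighted sum = 2200×631 + 1330×635 + 3430×286
  = 3213730
Sum of weights = 631 + 635 + 286 = 1552
Weighted mean = 3213730 / 1552 = 2070.7023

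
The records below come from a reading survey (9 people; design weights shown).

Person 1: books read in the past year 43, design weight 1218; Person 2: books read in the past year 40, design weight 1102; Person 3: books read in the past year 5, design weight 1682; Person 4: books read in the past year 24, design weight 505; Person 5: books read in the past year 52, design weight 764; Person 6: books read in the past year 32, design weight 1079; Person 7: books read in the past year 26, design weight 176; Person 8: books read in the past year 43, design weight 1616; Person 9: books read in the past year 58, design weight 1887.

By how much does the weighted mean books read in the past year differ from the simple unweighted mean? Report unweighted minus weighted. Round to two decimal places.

-1.48

Unweighted sum = 323
Unweighted mean = 323 / 9 = 35.888889
Weighted sum = 374750
Sum of weights = 1218 + 1102 + 1682 + 505 + 764 + 1079 + 176 + 1616 + 1887 = 10029
Weighted mean = 374750 / 10029 = 37.366637
Difference (unweighted minus weighted) = -1.4777479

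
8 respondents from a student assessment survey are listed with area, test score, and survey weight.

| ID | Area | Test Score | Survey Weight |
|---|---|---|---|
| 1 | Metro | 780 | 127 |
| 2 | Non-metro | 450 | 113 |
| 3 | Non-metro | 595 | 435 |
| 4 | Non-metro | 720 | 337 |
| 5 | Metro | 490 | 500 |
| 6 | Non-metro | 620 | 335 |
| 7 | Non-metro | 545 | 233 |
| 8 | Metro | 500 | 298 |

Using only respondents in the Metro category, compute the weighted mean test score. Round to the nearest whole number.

533

Metro rows: 1, 5, 8
Weighted sum = 780×127 + 490×500 + 500×298
  = 493060
Sum of weights = 127 + 500 + 298 = 925
Weighted mean = 493060 / 925 = 533.03784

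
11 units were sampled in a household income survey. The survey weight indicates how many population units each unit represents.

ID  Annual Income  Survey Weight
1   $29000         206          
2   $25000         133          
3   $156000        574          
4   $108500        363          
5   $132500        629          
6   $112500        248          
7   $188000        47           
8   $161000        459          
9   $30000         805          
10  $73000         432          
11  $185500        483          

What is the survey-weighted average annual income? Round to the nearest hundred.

Weighted sum = 29000×206 + 25000×133 + 156000×574 + 108500×363 + 132500×629 + 112500×248 + 188000×47 + 161000×459 + 30000×805 + 73000×432 + 185500×483
  = 5974000 + 3325000 + 89544000 + 39385500 + 83342500 + 27900000 + 8836000 + 73899000 + 24150000 + 31536000 + 89596500 = 477488500
Sum of weights = 4379
Weighted mean = 477488500 / 4379 = 109040.53

109000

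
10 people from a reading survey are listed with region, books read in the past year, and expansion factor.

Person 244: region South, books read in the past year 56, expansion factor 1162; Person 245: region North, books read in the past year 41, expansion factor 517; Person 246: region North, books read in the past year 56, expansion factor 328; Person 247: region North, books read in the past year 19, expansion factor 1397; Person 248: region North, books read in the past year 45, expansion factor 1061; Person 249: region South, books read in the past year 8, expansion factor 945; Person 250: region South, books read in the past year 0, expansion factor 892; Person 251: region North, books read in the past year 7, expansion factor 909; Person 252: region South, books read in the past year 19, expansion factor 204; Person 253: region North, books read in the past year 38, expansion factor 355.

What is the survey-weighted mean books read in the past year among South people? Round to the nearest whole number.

South rows: 244, 249, 250, 252
Weighted sum = 56×1162 + 8×945 + 0×892 + 19×204
  = 65072 + 7560 + 0 + 3876 = 76508
Sum of weights = 1162 + 945 + 892 + 204 = 3203
Weighted mean = 76508 / 3203 = 23.886357

24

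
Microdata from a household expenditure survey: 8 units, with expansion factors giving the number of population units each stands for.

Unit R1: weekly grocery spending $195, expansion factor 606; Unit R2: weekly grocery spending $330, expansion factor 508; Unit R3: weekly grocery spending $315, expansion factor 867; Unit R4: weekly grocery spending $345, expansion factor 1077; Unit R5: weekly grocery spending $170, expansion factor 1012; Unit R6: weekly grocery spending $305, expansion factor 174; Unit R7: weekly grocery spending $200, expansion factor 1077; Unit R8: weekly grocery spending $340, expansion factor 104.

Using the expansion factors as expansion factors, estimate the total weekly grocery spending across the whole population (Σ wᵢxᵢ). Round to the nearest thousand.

Weighted total = 195×606 + 330×508 + 315×867 + 345×1077 + 170×1012 + 305×174 + 200×1077 + 340×104
  = 118170 + 167640 + 273105 + 371565 + 172040 + 53070 + 215400 + 35360 = 1406350

1406000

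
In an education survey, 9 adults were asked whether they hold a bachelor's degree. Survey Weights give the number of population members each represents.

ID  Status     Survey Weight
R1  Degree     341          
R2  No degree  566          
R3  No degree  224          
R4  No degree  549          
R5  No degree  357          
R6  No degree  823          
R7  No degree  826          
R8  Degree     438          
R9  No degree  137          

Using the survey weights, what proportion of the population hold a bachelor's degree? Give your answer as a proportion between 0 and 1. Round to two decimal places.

0.18

Sum of weights for 'Degree' = 341 + 438 = 779
Total weight = 341 + 566 + 224 + 549 + 357 + 823 + 826 + 438 + 137 = 4261
Weighted proportion = 779 / 4261 = 0.18282093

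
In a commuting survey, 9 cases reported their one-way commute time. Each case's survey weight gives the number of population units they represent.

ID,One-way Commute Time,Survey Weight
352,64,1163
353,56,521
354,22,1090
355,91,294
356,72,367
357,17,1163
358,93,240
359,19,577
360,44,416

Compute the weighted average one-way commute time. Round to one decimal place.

43.2

Weighted sum = 64×1163 + 56×521 + 22×1090 + 91×294 + 72×367 + 17×1163 + 93×240 + 19×577 + 44×416
  = 252124
Sum of weights = 1163 + 521 + 1090 + 294 + 367 + 1163 + 240 + 577 + 416 = 5831
Weighted mean = 252124 / 5831 = 43.238553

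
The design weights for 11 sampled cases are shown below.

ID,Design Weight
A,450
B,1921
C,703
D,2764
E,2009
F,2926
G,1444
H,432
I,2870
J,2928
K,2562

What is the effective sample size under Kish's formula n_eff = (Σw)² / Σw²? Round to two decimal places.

8.78

Σ wᵢ = 450 + 1921 + 703 + 2764 + 2009 + 2926 + 1444 + 432 + 2870 + 2928 + 2562 = 21009
Σ wᵢ² = 50269891
n_eff = 21009² / 50269891 = 441378081 / 50269891 = 8.7801679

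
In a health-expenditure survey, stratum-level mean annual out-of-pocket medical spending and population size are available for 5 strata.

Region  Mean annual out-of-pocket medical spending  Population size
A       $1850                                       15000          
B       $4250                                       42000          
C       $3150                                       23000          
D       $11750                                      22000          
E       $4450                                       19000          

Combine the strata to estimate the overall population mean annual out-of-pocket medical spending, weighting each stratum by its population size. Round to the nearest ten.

Σ Nₕ·x̄ₕ = 1850×15000 + 4250×42000 + 3150×23000 + 11750×22000 + 4450×19000
  = 27750000 + 178500000 + 72450000 + 258500000 + 84550000 = 621750000
Σ Nₕ = 15000 + 42000 + 23000 + 22000 + 19000 = 121000
Overall mean = 621750000 / 121000 = 5138.4298

5140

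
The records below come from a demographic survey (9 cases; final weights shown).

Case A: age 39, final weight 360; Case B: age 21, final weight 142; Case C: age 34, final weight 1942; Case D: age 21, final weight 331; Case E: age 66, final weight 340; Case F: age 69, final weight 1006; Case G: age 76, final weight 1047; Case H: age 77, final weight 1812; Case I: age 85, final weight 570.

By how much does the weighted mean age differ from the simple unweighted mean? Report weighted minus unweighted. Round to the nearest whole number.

Unweighted sum = 39 + 21 + 34 + 21 + 66 + 69 + 76 + 77 + 85 = 488
Unweighted mean = 488 / 9 = 54.222222
Weighted sum = 39×360 + 21×142 + 34×1942 + 21×331 + 66×340 + 69×1006 + 76×1047 + 77×1812 + 85×570
  = 14040 + 2982 + 66028 + 6951 + 22440 + 69414 + 79572 + 139524 + 48450 = 449401
Sum of weights = 7550
Weighted mean = 449401 / 7550 = 59.523311
Difference (weighted minus unweighted) = 5.301089

5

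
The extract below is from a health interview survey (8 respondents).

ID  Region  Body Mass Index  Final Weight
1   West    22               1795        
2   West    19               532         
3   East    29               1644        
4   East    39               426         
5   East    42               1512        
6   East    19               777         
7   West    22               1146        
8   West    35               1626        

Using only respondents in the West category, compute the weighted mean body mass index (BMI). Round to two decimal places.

West rows: 1, 2, 7, 8
Weighted sum = 22×1795 + 19×532 + 22×1146 + 35×1626
  = 39490 + 10108 + 25212 + 56910 = 131720
Sum of weights = 5099
Weighted mean = 131720 / 5099 = 25.832516

25.83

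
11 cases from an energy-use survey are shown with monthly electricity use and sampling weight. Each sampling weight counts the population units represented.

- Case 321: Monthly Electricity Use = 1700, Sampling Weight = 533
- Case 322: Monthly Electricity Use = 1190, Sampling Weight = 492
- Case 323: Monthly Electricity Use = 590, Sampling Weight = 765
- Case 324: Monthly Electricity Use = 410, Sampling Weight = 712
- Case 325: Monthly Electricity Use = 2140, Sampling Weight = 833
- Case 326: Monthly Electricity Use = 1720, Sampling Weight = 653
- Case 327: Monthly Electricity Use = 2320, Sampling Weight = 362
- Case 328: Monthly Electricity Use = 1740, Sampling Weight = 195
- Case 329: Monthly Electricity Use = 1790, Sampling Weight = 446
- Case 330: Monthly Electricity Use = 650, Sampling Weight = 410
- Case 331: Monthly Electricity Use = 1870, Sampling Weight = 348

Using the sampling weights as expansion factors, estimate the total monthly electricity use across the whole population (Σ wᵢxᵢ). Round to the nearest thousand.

Weighted total = 1700×533 + 1190×492 + 590×765 + 410×712 + 2140×833 + 1720×653 + 2320×362 + 1740×195 + 1790×446 + 650×410 + 1870×348
  = 906100 + 585480 + 451350 + 291920 + 1782620 + 1123160 + 839840 + 339300 + 798340 + 266500 + 650760 = 8035370

8035000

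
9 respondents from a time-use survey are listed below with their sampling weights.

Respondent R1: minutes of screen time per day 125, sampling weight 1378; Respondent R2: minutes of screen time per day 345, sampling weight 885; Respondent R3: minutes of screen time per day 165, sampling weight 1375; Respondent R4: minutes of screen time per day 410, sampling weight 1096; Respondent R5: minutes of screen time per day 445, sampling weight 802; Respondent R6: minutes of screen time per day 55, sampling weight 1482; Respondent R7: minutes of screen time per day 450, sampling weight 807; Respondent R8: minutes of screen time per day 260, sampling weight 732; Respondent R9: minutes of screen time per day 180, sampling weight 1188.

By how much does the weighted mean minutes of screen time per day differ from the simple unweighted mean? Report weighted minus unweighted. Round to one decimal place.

-28.4

Unweighted sum = 2435
Unweighted mean = 2435 / 9 = 270.55556
Weighted sum = 125×1378 + 345×885 + 165×1375 + 410×1096 + 445×802 + 55×1482 + 450×807 + 260×732 + 180×1188
  = 172250 + 305325 + 226875 + 449360 + 356890 + 81510 + 363150 + 190320 + 213840 = 2359520
Sum of weights = 1378 + 885 + 1375 + 1096 + 802 + 1482 + 807 + 732 + 1188 = 9745
Weighted mean = 2359520 / 9745 = 242.12622
Difference (weighted minus unweighted) = -28.429337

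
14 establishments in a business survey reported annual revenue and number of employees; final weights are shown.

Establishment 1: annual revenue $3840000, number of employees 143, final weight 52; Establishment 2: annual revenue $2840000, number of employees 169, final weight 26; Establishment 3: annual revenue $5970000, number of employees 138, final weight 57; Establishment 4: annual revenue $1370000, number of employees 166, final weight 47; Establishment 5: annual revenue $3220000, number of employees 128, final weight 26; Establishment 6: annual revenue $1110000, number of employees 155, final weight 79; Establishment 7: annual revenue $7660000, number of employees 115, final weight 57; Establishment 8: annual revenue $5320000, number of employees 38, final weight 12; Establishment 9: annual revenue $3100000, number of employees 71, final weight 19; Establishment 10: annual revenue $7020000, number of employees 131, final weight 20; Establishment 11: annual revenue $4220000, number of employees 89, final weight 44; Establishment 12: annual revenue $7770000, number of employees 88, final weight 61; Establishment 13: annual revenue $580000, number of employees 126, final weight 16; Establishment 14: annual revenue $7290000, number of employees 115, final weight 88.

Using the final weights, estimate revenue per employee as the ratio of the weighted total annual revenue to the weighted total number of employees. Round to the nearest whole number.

37893

Σ wᵢ·y = 2859820000
Σ wᵢ·x = 75471
Ratio = 2859820000 / 75471 = 37892.966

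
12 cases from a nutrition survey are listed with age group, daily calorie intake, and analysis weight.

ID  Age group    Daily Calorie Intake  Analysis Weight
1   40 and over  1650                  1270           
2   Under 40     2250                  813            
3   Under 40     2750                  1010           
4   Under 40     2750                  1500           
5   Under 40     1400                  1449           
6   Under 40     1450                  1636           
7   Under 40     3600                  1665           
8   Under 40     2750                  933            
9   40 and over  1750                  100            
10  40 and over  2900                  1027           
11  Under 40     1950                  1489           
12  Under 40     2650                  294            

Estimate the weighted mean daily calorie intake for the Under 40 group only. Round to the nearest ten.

2350

Under 40 rows: 2, 3, 4, 5, 6, 7, 8, 11, 12
Weighted sum = 2250×813 + 2750×1010 + 2750×1500 + 1400×1449 + 1450×1636 + 3600×1665 + 2750×933 + 1950×1489 + 2650×294
  = 25374950
Sum of weights = 10789
Weighted mean = 25374950 / 10789 = 2351.9279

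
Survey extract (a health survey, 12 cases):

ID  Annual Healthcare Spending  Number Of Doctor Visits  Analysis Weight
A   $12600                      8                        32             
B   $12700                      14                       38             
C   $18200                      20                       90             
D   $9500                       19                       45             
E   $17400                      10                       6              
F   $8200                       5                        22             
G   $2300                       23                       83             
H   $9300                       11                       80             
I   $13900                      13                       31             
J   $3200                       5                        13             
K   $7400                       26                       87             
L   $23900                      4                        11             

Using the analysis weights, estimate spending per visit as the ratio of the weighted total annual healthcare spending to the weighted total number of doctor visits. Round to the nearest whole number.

605

Σ wᵢ·y = 12600×32 + 12700×38 + 18200×90 + 9500×45 + 17400×6 + 8200×22 + 2300×83 + 9300×80 + 13900×31 + 3200×13 + 7400×87 + 23900×11
  = 5550200
Σ wᵢ·x = 8×32 + 14×38 + 20×90 + 19×45 + 10×6 + 5×22 + 23×83 + 11×80 + 13×31 + 5×13 + 26×87 + 4×11
  = 256 + 532 + 1800 + 855 + 60 + 110 + 1909 + 880 + 403 + 65 + 2262 + 44 = 9176
Ratio = 5550200 / 9176 = 604.86051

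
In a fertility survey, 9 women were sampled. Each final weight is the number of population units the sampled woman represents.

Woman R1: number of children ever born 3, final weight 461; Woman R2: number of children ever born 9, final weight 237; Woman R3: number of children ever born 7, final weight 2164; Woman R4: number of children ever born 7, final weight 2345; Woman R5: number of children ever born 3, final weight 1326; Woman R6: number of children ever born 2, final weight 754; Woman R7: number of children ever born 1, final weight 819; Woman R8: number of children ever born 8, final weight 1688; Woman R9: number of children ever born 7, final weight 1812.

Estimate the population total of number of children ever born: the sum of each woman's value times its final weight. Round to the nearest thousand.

Weighted total = 3×461 + 9×237 + 7×2164 + 7×2345 + 3×1326 + 2×754 + 1×819 + 8×1688 + 7×1812
  = 1383 + 2133 + 15148 + 16415 + 3978 + 1508 + 819 + 13504 + 12684 = 67572

68000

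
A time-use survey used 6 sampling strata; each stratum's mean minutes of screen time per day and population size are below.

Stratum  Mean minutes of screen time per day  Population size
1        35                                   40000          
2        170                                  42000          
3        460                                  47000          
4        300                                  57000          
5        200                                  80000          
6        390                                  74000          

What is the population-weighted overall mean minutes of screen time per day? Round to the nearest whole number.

271

Σ Nₕ·x̄ₕ = 35×40000 + 170×42000 + 460×47000 + 300×57000 + 200×80000 + 390×74000
  = 1400000 + 7140000 + 21620000 + 17100000 + 16000000 + 28860000 = 92120000
Σ Nₕ = 40000 + 42000 + 47000 + 57000 + 80000 + 74000 = 340000
Overall mean = 92120000 / 340000 = 270.94118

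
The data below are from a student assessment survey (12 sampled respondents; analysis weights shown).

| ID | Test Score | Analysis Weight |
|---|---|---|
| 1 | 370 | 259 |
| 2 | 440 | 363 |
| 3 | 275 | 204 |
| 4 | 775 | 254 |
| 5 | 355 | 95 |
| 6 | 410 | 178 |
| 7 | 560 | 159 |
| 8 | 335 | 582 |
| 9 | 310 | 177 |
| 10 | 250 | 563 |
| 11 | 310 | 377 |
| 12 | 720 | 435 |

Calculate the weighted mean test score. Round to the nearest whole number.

Weighted sum = 370×259 + 440×363 + 275×204 + 775×254 + 355×95 + 410×178 + 560×159 + 335×582 + 310×177 + 250×563 + 310×377 + 720×435
  = 95830 + 159720 + 56100 + 196850 + 33725 + 72980 + 89040 + 194970 + 54870 + 140750 + 116870 + 313200 = 1524905
Sum of weights = 259 + 363 + 204 + 254 + 95 + 178 + 159 + 582 + 177 + 563 + 377 + 435 = 3646
Weighted mean = 1524905 / 3646 = 418.24054

418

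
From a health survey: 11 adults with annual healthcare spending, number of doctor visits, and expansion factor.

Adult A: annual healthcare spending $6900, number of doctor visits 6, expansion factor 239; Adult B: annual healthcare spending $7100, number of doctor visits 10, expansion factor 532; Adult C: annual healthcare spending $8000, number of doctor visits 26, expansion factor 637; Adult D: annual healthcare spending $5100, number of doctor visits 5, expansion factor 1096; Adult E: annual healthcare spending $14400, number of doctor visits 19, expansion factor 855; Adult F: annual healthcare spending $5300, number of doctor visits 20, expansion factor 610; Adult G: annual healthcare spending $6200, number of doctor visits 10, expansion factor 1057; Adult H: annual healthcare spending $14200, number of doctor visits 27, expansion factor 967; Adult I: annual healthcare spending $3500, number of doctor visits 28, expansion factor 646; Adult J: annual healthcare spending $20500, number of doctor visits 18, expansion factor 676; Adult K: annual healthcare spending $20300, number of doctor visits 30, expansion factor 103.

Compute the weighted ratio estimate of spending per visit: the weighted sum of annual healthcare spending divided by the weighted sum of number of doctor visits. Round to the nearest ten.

550

Σ wᵢ·y = 6900×239 + 7100×532 + 8000×637 + 5100×1096 + 14400×855 + 5300×610 + 6200×1057 + 14200×967 + 3500×646 + 20500×676 + 20300×103
  = 70151600
Σ wᵢ·x = 6×239 + 10×532 + 26×637 + 5×1096 + 19×855 + 20×610 + 10×1057 + 27×967 + 28×646 + 18×676 + 30×103
  = 127266
Ratio = 70151600 / 127266 = 551.22028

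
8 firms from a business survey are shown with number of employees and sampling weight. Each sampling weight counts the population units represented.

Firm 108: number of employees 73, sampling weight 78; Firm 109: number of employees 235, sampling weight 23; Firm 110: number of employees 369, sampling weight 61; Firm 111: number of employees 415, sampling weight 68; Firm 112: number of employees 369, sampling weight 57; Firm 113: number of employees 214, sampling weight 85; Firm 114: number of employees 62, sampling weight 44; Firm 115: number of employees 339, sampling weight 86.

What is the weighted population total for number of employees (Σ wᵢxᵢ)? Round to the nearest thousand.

133000

Weighted total = 73×78 + 235×23 + 369×61 + 415×68 + 369×57 + 214×85 + 62×44 + 339×86
  = 5694 + 5405 + 22509 + 28220 + 21033 + 18190 + 2728 + 29154 = 132933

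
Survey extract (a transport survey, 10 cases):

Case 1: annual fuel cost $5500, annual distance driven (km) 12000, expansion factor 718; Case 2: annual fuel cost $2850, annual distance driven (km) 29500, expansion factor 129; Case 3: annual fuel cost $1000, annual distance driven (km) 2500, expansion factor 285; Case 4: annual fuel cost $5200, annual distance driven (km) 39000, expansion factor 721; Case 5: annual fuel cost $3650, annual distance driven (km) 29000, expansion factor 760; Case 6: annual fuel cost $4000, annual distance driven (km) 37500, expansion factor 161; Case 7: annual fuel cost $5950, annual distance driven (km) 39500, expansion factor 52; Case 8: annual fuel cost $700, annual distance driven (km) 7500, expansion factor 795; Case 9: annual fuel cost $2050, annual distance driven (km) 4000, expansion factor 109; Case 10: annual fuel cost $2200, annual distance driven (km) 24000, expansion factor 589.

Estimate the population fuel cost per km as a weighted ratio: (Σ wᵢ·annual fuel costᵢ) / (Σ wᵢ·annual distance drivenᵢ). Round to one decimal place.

0.2

Σ wᵢ·y = 5500×718 + 2850×129 + 1000×285 + 5200×721 + 3650×760 + 4000×161 + 5950×52 + 700×795 + 2050×109 + 2200×589
  = 3949000 + 367650 + 285000 + 3749200 + 2774000 + 644000 + 309400 + 556500 + 223450 + 1295800 = 14154000
Σ wᵢ·x = 91919000
Ratio = 14154000 / 91919000 = 0.1539834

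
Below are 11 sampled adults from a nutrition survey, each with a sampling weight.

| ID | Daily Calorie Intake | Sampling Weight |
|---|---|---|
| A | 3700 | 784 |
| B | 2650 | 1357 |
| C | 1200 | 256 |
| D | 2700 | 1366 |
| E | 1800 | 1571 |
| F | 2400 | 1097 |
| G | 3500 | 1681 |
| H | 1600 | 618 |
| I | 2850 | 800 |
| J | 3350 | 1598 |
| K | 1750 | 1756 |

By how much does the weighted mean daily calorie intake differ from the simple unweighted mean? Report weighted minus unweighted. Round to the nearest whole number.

103

Unweighted sum = 3700 + 2650 + 1200 + 2700 + 1800 + 2400 + 3500 + 1600 + 2850 + 3350 + 1750 = 27500
Unweighted mean = 27500 / 11 = 2500
Weighted sum = 3700×784 + 2650×1357 + 1200×256 + 2700×1366 + 1800×1571 + 2400×1097 + 3500×1681 + 1600×618 + 2850×800 + 3350×1598 + 1750×1756
  = 33531450
Sum of weights = 784 + 1357 + 256 + 1366 + 1571 + 1097 + 1681 + 618 + 800 + 1598 + 1756 = 12884
Weighted mean = 33531450 / 12884 = 2602.5652
Difference (weighted minus unweighted) = 102.5652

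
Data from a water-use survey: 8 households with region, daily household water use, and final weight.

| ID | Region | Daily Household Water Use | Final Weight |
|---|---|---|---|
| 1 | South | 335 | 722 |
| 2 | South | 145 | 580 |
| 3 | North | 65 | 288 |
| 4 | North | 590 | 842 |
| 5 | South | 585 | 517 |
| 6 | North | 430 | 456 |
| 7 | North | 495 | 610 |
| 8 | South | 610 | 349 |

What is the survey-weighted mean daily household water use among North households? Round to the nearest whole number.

North rows: 3, 4, 6, 7
Weighted sum = 65×288 + 590×842 + 430×456 + 495×610
  = 1013530
Sum of weights = 2196
Weighted mean = 1013530 / 2196 = 461.53461

462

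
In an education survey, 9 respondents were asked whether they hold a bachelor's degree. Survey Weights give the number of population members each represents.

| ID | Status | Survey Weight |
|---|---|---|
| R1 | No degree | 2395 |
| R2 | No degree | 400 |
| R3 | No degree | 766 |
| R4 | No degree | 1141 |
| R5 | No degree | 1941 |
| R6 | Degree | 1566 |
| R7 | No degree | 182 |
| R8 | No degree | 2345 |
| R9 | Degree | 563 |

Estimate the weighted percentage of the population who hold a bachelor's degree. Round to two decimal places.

18.84

Sum of weights for 'Degree' = 1566 + 563 = 2129
Total weight = 2395 + 400 + 766 + 1141 + 1941 + 1566 + 182 + 2345 + 563 = 11299
Weighted proportion = 2129 / 11299 = 0.18842375 → 18.842375%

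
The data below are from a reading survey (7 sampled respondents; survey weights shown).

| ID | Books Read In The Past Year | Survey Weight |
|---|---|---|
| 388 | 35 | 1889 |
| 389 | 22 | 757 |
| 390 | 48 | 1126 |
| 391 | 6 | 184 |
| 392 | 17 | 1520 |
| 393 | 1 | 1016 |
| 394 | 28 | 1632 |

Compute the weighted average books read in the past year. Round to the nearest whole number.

26

Weighted sum = 35×1889 + 22×757 + 48×1126 + 6×184 + 17×1520 + 1×1016 + 28×1632
  = 66115 + 16654 + 54048 + 1104 + 25840 + 1016 + 45696 = 210473
Sum of weights = 1889 + 757 + 1126 + 184 + 1520 + 1016 + 1632 = 8124
Weighted mean = 210473 / 8124 = 25.907558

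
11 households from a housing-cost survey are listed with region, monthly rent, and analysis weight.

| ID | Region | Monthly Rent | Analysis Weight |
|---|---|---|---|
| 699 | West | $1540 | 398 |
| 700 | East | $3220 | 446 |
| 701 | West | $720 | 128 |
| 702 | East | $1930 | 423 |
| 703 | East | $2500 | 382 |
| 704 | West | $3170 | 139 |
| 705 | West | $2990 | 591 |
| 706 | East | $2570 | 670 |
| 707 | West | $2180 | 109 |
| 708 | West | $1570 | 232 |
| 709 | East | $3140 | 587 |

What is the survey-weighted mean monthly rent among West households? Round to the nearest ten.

2200

West rows: 699, 701, 704, 705, 707, 708
Weighted sum = 1540×398 + 720×128 + 3170×139 + 2990×591 + 2180×109 + 1570×232
  = 612920 + 92160 + 440630 + 1767090 + 237620 + 364240 = 3514660
Sum of weights = 398 + 128 + 139 + 591 + 109 + 232 = 1597
Weighted mean = 3514660 / 1597 = 2200.789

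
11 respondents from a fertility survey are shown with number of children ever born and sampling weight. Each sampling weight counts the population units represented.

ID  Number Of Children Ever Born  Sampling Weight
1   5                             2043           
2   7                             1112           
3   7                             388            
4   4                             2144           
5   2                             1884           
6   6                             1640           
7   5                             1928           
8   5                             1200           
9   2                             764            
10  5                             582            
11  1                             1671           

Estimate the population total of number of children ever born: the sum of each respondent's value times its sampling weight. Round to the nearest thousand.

Weighted total = 5×2043 + 7×1112 + 7×388 + 4×2144 + 2×1884 + 6×1640 + 5×1928 + 5×1200 + 2×764 + 5×582 + 1×1671
  = 64648

65000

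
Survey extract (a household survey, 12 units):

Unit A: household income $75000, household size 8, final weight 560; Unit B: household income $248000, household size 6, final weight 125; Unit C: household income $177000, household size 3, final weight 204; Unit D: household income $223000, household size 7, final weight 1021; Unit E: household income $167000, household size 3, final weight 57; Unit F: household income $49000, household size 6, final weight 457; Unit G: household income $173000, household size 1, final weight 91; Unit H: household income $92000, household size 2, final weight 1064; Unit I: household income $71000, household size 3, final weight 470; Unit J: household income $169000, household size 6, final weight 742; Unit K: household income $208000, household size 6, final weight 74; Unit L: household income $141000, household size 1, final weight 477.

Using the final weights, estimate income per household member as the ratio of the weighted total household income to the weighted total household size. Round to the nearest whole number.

29062

Σ wᵢ·y = 75000×560 + 248000×125 + 177000×204 + 223000×1021 + 167000×57 + 49000×457 + 173000×91 + 92000×1064 + 71000×470 + 169000×742 + 208000×74 + 141000×477
  = 723751000
Σ wᵢ·x = 8×560 + 6×125 + 3×204 + 7×1021 + 3×57 + 6×457 + 1×91 + 2×1064 + 3×470 + 6×742 + 6×74 + 1×477
  = 4480 + 750 + 612 + 7147 + 171 + 2742 + 91 + 2128 + 1410 + 4452 + 444 + 477 = 24904
Ratio = 723751000 / 24904 = 29061.637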